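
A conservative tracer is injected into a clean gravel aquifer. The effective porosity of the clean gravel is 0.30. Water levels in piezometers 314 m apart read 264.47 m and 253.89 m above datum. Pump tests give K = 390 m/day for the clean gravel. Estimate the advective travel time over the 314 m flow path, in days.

7.17

Hydraulic gradient i = (264.47 − 253.89) / 314 = 10.58 / 314 = 0.03369.
Darcy flux q = K · i = 390.0 × 0.03369 = 13.14 m/day.
Seepage velocity v = q / n_e = 13.14 / 0.30 = 43.80 m/day.
Travel time t = L / v = 314 / 43.80 = 7.169 days.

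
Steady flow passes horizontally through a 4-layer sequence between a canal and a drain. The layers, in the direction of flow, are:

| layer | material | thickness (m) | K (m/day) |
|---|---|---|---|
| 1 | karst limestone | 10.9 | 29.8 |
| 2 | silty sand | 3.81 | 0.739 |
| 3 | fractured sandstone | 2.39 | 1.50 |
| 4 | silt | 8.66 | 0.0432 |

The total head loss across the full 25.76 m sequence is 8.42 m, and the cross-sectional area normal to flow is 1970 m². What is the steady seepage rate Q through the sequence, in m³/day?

79.9

Flow is perpendicular to layering, so the layers act in series and the equivalent K is the thickness-weighted harmonic mean.
Total thickness L = 10.9 + 3.81 + 2.39 + 8.66 = 25.76 m.
Σ(b_i/K_i) = 10.9/29.8 + 3.81/0.739 + 2.39/1.50 + 8.66/0.0432 = 207.6 d.
K_eq = L / Σ(b_i/K_i) = 25.76 / 207.6 = 0.1241 m/day.
Q = K_eq · A · (Δh/L) = 0.1241 × 1970 × (8.42/25.76) = 79.91 m³/day.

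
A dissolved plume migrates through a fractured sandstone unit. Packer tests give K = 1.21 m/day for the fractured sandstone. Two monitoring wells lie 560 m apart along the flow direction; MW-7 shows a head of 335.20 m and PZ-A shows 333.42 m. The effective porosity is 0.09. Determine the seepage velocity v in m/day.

0.0427

Hydraulic gradient i = (335.20 − 333.42) / 560 = 1.78 / 560 = 0.003179.
Darcy flux q = K · i = 1.210 × 0.003179 = 0.003846 m/day.
Seepage velocity v = q / n_e = 0.003846 / 0.09 = 0.04273 m/day.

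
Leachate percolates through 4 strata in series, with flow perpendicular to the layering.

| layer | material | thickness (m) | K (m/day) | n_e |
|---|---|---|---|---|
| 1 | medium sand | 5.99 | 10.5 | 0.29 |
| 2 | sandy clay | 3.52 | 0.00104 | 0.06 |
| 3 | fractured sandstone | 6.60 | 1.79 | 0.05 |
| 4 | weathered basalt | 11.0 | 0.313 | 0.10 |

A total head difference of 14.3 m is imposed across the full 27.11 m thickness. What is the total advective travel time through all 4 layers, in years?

2.21

With flow normal to the layers, continuity requires the same specific discharge q through every layer.
Σ(b_i/K_i) = 5.99/10.5 + 3.52/0.00104 + 6.60/1.79 + 11.0/0.313 = 3424 d.
q = Δh / Σ(b_i/K_i) = 14.3 / 3424 = 0.004176 m/day.
In each layer the seepage velocity is v_i = q/n_i, so the layer transit time is t_i = b_i·n_i / q:
  layer 1 (medium sand): t_1 = 5.99 × 0.29 / 0.004176 = 415.9 d
  layer 2 (sandy clay): t_2 = 3.52 × 0.06 / 0.004176 = 50.57 d
  layer 3 (fractured sandstone): t_3 = 6.60 × 0.05 / 0.004176 = 79.02 d
  layer 4 (weathered basalt): t_4 = 11.0 × 0.10 / 0.004176 = 263.4 d
Total t = Σ t_i = 808.9 days = 2.215 years.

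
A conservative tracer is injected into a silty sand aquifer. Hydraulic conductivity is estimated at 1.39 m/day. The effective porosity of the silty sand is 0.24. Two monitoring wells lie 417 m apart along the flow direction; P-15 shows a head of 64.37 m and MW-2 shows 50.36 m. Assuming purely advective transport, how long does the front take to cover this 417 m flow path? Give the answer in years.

5.87

Hydraulic gradient i = (64.37 − 50.36) / 417 = 14.01 / 417 = 0.03360.
Darcy flux q = K · i = 1.390 × 0.03360 = 0.04670 m/day.
Seepage velocity v = q / n_e = 0.04670 / 0.24 = 0.1946 m/day.
Travel time t = L / v = 417 / 0.1946 = 2143 days = 5.867 years.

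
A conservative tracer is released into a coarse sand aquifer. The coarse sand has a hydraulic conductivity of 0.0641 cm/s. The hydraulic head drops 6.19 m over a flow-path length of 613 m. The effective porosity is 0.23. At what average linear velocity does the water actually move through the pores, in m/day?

Convert K: 0.0641 cm/s × 864 = 55.38 m/day.
Hydraulic gradient i = Δh / L = 6.19 / 613 = 0.01010.
Darcy flux q = K · i = 55.38 × 0.01010 = 0.5592 m/day.
Seepage velocity v = q / n_e = 0.5592 / 0.23 = 2.431 m/day.

2.43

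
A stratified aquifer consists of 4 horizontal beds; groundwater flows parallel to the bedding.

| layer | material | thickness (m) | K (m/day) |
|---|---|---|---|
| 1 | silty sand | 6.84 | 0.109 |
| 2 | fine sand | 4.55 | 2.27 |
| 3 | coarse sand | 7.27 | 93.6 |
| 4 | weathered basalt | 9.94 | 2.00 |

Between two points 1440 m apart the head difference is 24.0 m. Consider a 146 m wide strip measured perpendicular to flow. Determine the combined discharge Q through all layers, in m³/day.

Flow is parallel to layering, so each bed carries its own Darcy discharge and the transmissivities add.
Σ(K_i·b_i) = 0.109×6.84 + 2.27×4.55 + 93.6×7.27 + 2.00×9.94 = 711.4 m²/day.
Hydraulic gradient i = Δh / L = 24.0 / 1440 = 0.01667.
Q = Σ(K_i·b_i) · W · i = 711.4 × 146 × 0.01667 = 1731 m³/day.

1730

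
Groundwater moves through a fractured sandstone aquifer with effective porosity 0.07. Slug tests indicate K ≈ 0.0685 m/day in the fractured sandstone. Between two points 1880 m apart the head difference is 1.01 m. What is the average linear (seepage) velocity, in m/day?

Hydraulic gradient i = Δh / L = 1.01 / 1880 = 0.0005372.
Darcy flux q = K · i = 0.06850 × 0.0005372 = 3.680e-05 m/day.
Seepage velocity v = q / n_e = 3.680e-05 / 0.07 = 0.0005257 m/day.

0.000526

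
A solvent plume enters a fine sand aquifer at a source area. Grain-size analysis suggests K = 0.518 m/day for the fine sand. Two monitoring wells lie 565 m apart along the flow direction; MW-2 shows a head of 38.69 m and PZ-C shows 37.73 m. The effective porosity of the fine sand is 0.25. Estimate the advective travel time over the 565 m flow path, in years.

Hydraulic gradient i = (38.69 − 37.73) / 565 = 0.96 / 565 = 0.001699.
Darcy flux q = K · i = 0.5180 × 0.001699 = 0.0008801 m/day.
Seepage velocity v = q / n_e = 0.0008801 / 0.25 = 0.003521 m/day.
Travel time t = L / v = 565 / 0.003521 = 1.605e+05 days = 439.4 years.

439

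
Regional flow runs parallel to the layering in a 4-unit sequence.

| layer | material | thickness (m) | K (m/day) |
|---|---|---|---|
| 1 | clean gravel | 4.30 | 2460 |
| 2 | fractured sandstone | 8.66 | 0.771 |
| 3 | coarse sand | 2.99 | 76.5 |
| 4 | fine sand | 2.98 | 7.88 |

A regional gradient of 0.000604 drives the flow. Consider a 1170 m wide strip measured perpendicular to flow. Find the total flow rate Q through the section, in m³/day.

7660

Flow is parallel to layering, so each bed carries its own Darcy discharge and the transmissivities add.
Σ(K_i·b_i) = 2460×4.30 + 0.771×8.66 + 76.5×2.99 + 7.88×2.98 = 10837 m²/day.
Hydraulic gradient i = 0.000604.
Q = Σ(K_i·b_i) · W · i = 10837 × 1170 × 0.0006040 = 7658 m³/day.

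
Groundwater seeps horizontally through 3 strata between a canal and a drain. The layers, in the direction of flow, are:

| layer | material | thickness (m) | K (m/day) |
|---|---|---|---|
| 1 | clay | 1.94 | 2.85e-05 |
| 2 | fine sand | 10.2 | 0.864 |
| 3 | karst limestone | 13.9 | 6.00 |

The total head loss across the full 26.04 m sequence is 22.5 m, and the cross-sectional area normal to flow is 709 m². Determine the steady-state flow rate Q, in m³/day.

0.234

Flow is perpendicular to layering, so the layers act in series and the equivalent K is the thickness-weighted harmonic mean.
Total thickness L = 1.94 + 10.2 + 13.9 = 26.04 m.
Σ(b_i/K_i) = 1.94/2.85e-05 + 10.2/0.864 + 13.9/6.00 = 68084 d.
K_eq = L / Σ(b_i/K_i) = 26.04 / 68084 = 0.0003825 m/day.
Q = K_eq · A · (Δh/L) = 0.0003825 × 709 × (22.5/26.04) = 0.2343 m³/day.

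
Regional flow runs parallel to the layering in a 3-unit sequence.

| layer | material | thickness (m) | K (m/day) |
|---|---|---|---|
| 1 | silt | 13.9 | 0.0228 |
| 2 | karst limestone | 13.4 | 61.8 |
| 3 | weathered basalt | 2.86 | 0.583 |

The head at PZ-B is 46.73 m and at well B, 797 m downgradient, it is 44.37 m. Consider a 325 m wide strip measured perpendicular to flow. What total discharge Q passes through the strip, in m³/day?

799

Flow is parallel to layering, so each bed carries its own Darcy discharge and the transmissivities add.
Σ(K_i·b_i) = 0.0228×13.9 + 61.8×13.4 + 0.583×2.86 = 830.1 m²/day.
Hydraulic gradient i = (46.73 − 44.37) / 797 = 2.36 / 797 = 0.002961.
Q = Σ(K_i·b_i) · W · i = 830.1 × 325 × 0.002961 = 798.9 m³/day.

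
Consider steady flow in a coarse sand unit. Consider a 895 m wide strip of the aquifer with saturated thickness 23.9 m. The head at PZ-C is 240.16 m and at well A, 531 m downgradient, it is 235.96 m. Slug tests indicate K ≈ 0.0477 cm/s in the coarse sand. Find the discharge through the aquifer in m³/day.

6970

Convert K: 0.0477 cm/s × 864 = 41.21 m/day.
Cross-sectional area A = 895 × 23.9 = 21390 m².
Hydraulic gradient i = (240.16 − 235.96) / 531 = 4.2 / 531 = 0.007910.
Darcy's law: Q = K · A · i = 41.21 × 21390 × 0.007910 = 6973 m³/day.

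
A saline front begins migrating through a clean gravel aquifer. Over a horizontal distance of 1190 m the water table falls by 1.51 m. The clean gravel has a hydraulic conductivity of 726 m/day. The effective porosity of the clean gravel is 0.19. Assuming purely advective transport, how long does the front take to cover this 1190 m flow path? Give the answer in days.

Hydraulic gradient i = Δh / L = 1.51 / 1190 = 0.001269.
Darcy flux q = K · i = 726.0 × 0.001269 = 0.9212 m/day.
Seepage velocity v = q / n_e = 0.9212 / 0.19 = 4.849 m/day.
Travel time t = L / v = 1190 / 4.849 = 245.4 days.

245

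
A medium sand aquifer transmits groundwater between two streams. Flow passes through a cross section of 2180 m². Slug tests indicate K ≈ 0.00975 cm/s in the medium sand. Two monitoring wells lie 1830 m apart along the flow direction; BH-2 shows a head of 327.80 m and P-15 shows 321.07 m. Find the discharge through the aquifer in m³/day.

Convert K: 0.00975 cm/s × 864 = 8.424 m/day.
Hydraulic gradient i = (327.80 − 321.07) / 1830 = 6.73 / 1830 = 0.003678.
Darcy's law: Q = K · A · i = 8.424 × 2180 × 0.003678 = 67.54 m³/day.

67.5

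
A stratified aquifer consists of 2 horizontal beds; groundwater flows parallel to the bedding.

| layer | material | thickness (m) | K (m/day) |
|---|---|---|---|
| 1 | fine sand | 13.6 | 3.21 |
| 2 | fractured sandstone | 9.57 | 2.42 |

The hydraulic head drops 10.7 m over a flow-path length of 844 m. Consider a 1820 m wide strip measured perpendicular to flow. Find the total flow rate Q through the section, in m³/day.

1540

Flow is parallel to layering, so each bed carries its own Darcy discharge and the transmissivities add.
Σ(K_i·b_i) = 3.21×13.6 + 2.42×9.57 = 66.82 m²/day.
Hydraulic gradient i = Δh / L = 10.7 / 844 = 0.01268.
Q = Σ(K_i·b_i) · W · i = 66.82 × 1820 × 0.01268 = 1542 m³/day.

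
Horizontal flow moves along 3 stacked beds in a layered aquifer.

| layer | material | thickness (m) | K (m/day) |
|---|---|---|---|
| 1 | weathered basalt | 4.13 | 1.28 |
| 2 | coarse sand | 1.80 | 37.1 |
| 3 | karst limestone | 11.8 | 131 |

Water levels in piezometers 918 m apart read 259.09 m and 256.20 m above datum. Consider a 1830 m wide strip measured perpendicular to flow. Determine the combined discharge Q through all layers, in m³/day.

9320

Flow is parallel to layering, so each bed carries its own Darcy discharge and the transmissivities add.
Σ(K_i·b_i) = 1.28×4.13 + 37.1×1.80 + 131×11.8 = 1618 m²/day.
Hydraulic gradient i = (259.09 − 256.20) / 918 = 2.89 / 918 = 0.003148.
Q = Σ(K_i·b_i) · W · i = 1618 × 1830 × 0.003148 = 9321 m³/day.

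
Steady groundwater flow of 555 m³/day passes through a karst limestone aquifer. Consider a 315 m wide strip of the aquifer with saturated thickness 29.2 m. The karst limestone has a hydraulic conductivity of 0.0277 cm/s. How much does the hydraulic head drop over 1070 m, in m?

Convert K: 0.0277 cm/s × 864 = 23.93 m/day.
Cross-sectional area A = 315 × 29.2 = 9198 m².
From Q = K·A·i, i = Q / (K·A) = 555 / (23.93 × 9198) = 0.002521.
Head loss Δh = i · L = 0.002521 × 1070 = 2.698 m.

2.70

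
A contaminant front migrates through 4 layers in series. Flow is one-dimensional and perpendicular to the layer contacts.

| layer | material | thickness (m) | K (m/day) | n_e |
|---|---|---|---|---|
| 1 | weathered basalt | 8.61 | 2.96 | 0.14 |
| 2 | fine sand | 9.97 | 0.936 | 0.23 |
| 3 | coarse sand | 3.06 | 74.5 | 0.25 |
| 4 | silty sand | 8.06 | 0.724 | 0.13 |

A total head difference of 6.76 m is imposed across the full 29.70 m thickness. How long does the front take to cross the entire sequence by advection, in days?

19.4

With flow normal to the layers, continuity requires the same specific discharge q through every layer.
Σ(b_i/K_i) = 8.61/2.96 + 9.97/0.936 + 3.06/74.5 + 8.06/0.724 = 24.73 d.
q = Δh / Σ(b_i/K_i) = 6.76 / 24.73 = 0.2733 m/day.
In each layer the seepage velocity is v_i = q/n_i, so the layer transit time is t_i = b_i·n_i / q:
  layer 1 (weathered basalt): t_1 = 8.61 × 0.14 / 0.2733 = 4.410 d
  layer 2 (fine sand): t_2 = 9.97 × 0.23 / 0.2733 = 8.390 d
  layer 3 (coarse sand): t_3 = 3.06 × 0.25 / 0.2733 = 2.799 d
  layer 4 (silty sand): t_4 = 8.06 × 0.13 / 0.2733 = 3.834 d
Total t = Σ t_i = 19.43 days.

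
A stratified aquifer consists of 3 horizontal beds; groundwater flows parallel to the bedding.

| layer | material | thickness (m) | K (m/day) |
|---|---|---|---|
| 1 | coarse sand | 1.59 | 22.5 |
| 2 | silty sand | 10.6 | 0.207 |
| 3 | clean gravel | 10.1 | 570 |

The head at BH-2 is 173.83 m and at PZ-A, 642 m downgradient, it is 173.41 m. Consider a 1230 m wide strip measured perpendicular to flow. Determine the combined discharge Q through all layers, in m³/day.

Flow is parallel to layering, so each bed carries its own Darcy discharge and the transmissivities add.
Σ(K_i·b_i) = 22.5×1.59 + 0.207×10.6 + 570×10.1 = 5795 m²/day.
Hydraulic gradient i = (173.83 − 173.41) / 642 = 0.42 / 642 = 0.0006542.
Q = Σ(K_i·b_i) · W · i = 5795 × 1230 × 0.0006542 = 4663 m³/day.

4660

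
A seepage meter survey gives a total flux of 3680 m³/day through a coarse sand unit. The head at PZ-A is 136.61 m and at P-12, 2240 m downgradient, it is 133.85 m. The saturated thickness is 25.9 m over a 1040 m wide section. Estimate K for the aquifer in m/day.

Cross-sectional area A = 1040 × 25.9 = 26936 m².
Hydraulic gradient i = (136.61 − 133.85) / 2240 = 2.76 / 2240 = 0.001232.
From Q = K·A·i, K = Q / (A·i) = 3680 / (26936 × 0.001232) = 110.9 m/day.

111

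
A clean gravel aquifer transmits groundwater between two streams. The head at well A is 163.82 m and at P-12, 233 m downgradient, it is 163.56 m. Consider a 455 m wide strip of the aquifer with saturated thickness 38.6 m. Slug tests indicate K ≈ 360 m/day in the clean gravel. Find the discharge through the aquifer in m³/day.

Cross-sectional area A = 455 × 38.6 = 17563 m².
Hydraulic gradient i = (163.82 − 163.56) / 233 = 0.26 / 233 = 0.001116.
Darcy's law: Q = K · A · i = 360.0 × 17563 × 0.001116 = 7055 m³/day.

7060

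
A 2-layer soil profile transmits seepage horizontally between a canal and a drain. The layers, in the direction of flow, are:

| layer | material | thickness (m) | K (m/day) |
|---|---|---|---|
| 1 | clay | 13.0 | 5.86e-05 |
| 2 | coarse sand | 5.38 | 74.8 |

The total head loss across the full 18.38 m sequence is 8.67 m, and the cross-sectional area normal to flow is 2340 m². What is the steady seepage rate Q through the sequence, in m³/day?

0.0915

Flow is perpendicular to layering, so the layers act in series and the equivalent K is the thickness-weighted harmonic mean.
Total thickness L = 13.0 + 5.38 = 18.38 m.
Σ(b_i/K_i) = 13.0/5.86e-05 + 5.38/74.8 = 2.218e+05 d.
K_eq = L / Σ(b_i/K_i) = 18.38 / 2.218e+05 = 8.285e-05 m/day.
Q = K_eq · A · (Δh/L) = 8.285e-05 × 2340 × (8.67/18.38) = 0.09145 m³/day.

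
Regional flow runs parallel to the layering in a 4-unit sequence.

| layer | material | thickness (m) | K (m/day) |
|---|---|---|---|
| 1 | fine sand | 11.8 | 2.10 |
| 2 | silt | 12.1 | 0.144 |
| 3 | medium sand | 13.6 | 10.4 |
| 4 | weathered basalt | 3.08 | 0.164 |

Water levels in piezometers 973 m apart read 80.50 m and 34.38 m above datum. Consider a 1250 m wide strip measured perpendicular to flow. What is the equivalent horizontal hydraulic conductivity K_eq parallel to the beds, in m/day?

Flow is parallel to layering, so each bed carries its own Darcy discharge and the transmissivities add.
Σ(K_i·b_i) = 2.10×11.8 + 0.144×12.1 + 10.4×13.6 + 0.164×3.08 = 168.5 m²/day.
Total thickness b = 40.58 m, so K_eq = Σ(K_i·b_i)/b = 4.151 m/day.

4.15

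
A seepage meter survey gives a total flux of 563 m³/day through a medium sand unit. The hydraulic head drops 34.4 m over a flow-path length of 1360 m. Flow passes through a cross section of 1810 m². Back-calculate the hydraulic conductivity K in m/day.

Hydraulic gradient i = Δh / L = 34.4 / 1360 = 0.02529.
From Q = K·A·i, K = Q / (A·i) = 563 / (1810 × 0.02529) = 12.30 m/day.

12.3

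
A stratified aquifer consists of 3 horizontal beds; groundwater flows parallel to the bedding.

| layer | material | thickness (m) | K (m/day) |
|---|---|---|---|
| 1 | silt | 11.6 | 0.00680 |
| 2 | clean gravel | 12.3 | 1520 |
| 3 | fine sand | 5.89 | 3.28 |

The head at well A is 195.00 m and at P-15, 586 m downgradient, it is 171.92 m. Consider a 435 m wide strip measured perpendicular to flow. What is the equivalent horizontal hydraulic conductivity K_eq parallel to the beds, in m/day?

Flow is parallel to layering, so each bed carries its own Darcy discharge and the transmissivities add.
Σ(K_i·b_i) = 0.00680×11.6 + 1520×12.3 + 3.28×5.89 = 18715 m²/day.
Total thickness b = 29.79 m, so K_eq = Σ(K_i·b_i)/b = 628.2 m/day.

628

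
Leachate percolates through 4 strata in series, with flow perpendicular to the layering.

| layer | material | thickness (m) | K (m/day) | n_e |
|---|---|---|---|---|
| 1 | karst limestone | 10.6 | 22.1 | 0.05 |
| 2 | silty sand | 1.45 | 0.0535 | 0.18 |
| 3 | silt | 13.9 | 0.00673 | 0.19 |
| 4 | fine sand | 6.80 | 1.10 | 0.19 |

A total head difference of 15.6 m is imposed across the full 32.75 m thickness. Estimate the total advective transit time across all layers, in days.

With flow normal to the layers, continuity requires the same specific discharge q through every layer.
Σ(b_i/K_i) = 10.6/22.1 + 1.45/0.0535 + 13.9/0.00673 + 6.80/1.10 = 2099 d.
q = Δh / Σ(b_i/K_i) = 15.6 / 2099 = 0.007432 m/day.
In each layer the seepage velocity is v_i = q/n_i, so the layer transit time is t_i = b_i·n_i / q:
  layer 1 (karst limestone): t_1 = 10.6 × 0.05 / 0.007432 = 71.32 d
  layer 2 (silty sand): t_2 = 1.45 × 0.18 / 0.007432 = 35.12 d
  layer 3 (silt): t_3 = 13.9 × 0.19 / 0.007432 = 355.4 d
  layer 4 (fine sand): t_4 = 6.80 × 0.19 / 0.007432 = 173.9 d
Total t = Σ t_i = 635.7 days.

636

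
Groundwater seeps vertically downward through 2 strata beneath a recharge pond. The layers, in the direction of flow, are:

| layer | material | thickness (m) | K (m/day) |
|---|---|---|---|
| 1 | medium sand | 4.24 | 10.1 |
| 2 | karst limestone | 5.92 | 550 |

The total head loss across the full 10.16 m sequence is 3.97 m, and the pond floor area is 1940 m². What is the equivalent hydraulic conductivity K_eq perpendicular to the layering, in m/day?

Flow is perpendicular to layering, so the layers act in series and the equivalent K is the thickness-weighted harmonic mean.
Total thickness L = 4.24 + 5.92 = 10.16 m.
Σ(b_i/K_i) = 4.24/10.1 + 5.92/550 = 0.4306 d.
K_eq = L / Σ(b_i/K_i) = 10.16 / 0.4306 = 23.60 m/day.

23.6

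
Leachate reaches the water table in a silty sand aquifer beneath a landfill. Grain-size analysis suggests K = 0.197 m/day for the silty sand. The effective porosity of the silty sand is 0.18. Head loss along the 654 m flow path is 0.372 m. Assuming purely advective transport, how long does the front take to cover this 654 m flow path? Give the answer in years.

Hydraulic gradient i = Δh / L = 0.372 / 654 = 0.0005688.
Darcy flux q = K · i = 0.1970 × 0.0005688 = 0.0001121 m/day.
Seepage velocity v = q / n_e = 0.0001121 / 0.18 = 0.0006225 m/day.
Travel time t = L / v = 654 / 0.0006225 = 1.051e+06 days = 2876 years.

2880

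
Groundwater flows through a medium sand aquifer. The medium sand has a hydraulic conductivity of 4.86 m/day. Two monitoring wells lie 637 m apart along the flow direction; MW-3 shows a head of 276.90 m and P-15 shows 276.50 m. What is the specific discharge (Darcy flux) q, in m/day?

0.00305

Hydraulic gradient i = (276.90 − 276.50) / 637 = 0.4 / 637 = 0.0006279.
Specific discharge q = K · i = 4.860 × 0.0006279 = 0.003052 m/day.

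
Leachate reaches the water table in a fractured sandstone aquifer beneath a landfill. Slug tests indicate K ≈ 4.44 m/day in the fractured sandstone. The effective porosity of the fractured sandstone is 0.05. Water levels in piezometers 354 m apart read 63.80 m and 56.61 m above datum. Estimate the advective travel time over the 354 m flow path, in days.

196

Hydraulic gradient i = (63.80 − 56.61) / 354 = 7.19 / 354 = 0.02031.
Darcy flux q = K · i = 4.440 × 0.02031 = 0.09018 m/day.
Seepage velocity v = q / n_e = 0.09018 / 0.05 = 1.804 m/day.
Travel time t = L / v = 354 / 1.804 = 196.3 days.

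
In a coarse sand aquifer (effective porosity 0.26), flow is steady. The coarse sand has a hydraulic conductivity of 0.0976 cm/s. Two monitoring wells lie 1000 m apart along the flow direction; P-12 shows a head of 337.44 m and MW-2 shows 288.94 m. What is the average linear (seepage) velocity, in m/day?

Convert K: 0.0976 cm/s × 864 = 84.33 m/day.
Hydraulic gradient i = (337.44 − 288.94) / 1000 = 48.5 / 1000 = 0.04850.
Darcy flux q = K · i = 84.33 × 0.04850 = 4.090 m/day.
Seepage velocity v = q / n_e = 4.090 / 0.26 = 15.73 m/day.

15.7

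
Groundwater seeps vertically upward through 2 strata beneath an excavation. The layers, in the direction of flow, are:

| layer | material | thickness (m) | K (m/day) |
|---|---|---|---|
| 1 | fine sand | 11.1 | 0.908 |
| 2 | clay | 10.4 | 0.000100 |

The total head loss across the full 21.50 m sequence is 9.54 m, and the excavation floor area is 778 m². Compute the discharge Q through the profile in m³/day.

Flow is perpendicular to layering, so the layers act in series and the equivalent K is the thickness-weighted harmonic mean.
Total thickness L = 11.1 + 10.4 = 21.50 m.
Σ(b_i/K_i) = 11.1/0.908 + 10.4/0.000100 = 1.040e+05 d.
K_eq = L / Σ(b_i/K_i) = 21.50 / 1.040e+05 = 0.0002067 m/day.
Q = K_eq · A · (Δh/L) = 0.0002067 × 778 × (9.54/21.50) = 0.07136 m³/day.

0.0714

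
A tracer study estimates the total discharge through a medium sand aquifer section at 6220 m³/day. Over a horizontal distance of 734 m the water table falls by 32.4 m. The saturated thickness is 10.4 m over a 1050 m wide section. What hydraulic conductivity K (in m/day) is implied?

12.9

Cross-sectional area A = 1050 × 10.4 = 10920 m².
Hydraulic gradient i = Δh / L = 32.4 / 734 = 0.04414.
From Q = K·A·i, K = Q / (A·i) = 6220 / (10920 × 0.04414) = 12.90 m/day.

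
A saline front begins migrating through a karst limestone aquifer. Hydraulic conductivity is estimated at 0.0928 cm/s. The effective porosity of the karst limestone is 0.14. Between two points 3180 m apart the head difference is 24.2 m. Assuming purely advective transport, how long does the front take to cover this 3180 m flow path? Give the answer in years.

Convert K: 0.0928 cm/s × 864 = 80.18 m/day.
Hydraulic gradient i = Δh / L = 24.2 / 3180 = 0.007610.
Darcy flux q = K · i = 80.18 × 0.007610 = 0.6102 m/day.
Seepage velocity v = q / n_e = 0.6102 / 0.14 = 4.358 m/day.
Travel time t = L / v = 3180 / 4.358 = 729.6 days = 1.998 years.

2.00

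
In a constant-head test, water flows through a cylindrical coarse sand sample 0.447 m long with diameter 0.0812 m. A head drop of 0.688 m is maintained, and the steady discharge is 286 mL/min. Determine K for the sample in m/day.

Cross-sectional area A = π·(d/2)² = π × (0.0812/2)² = 0.005178 m².
Convert discharge: 286 mL/min = 4.767e-06 m³/s.
Darcy's law rearranged: K = Q·L / (A·Δh) = 4.767e-06 × 0.447 / (0.005178 × 0.688) = 0.0005980 m/s = 51.67 m/day.

51.7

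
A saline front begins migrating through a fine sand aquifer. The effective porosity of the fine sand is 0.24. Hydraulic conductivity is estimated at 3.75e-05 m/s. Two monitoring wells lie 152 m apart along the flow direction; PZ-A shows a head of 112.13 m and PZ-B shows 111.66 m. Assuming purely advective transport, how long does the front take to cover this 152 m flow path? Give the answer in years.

9.97

Convert K: 3.75e-05 m/s × 86400 = 3.240 m/day.
Hydraulic gradient i = (112.13 − 111.66) / 152 = 0.47 / 152 = 0.003092.
Darcy flux q = K · i = 3.240 × 0.003092 = 0.01002 m/day.
Seepage velocity v = q / n_e = 0.01002 / 0.24 = 0.04174 m/day.
Travel time t = L / v = 152 / 0.04174 = 3641 days = 9.969 years.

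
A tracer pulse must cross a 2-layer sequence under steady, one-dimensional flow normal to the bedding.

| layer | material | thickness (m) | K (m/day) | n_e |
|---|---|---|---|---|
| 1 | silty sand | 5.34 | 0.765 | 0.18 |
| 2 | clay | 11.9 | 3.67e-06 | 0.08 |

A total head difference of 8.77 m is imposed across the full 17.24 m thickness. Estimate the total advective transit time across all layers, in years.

With flow normal to the layers, continuity requires the same specific discharge q through every layer.
Σ(b_i/K_i) = 5.34/0.765 + 11.9/3.67e-06 = 3.243e+06 d.
q = Δh / Σ(b_i/K_i) = 8.77 / 3.243e+06 = 2.705e-06 m/day.
In each layer the seepage velocity is v_i = q/n_i, so the layer transit time is t_i = b_i·n_i / q:
  layer 1 (silty sand): t_1 = 5.34 × 0.18 / 2.705e-06 = 3.554e+05 d
  layer 2 (clay): t_2 = 11.9 × 0.08 / 2.705e-06 = 3.520e+05 d
Total t = Σ t_i = 7.074e+05 days = 1937 years.

1940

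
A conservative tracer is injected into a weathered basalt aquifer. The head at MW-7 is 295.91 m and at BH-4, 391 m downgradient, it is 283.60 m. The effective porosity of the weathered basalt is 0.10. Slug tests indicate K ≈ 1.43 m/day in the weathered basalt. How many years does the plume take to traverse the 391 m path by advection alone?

Hydraulic gradient i = (295.91 − 283.60) / 391 = 12.31 / 391 = 0.03148.
Darcy flux q = K · i = 1.430 × 0.03148 = 0.04502 m/day.
Seepage velocity v = q / n_e = 0.04502 / 0.10 = 0.4502 m/day.
Travel time t = L / v = 391 / 0.4502 = 868.5 days = 2.378 years.

2.38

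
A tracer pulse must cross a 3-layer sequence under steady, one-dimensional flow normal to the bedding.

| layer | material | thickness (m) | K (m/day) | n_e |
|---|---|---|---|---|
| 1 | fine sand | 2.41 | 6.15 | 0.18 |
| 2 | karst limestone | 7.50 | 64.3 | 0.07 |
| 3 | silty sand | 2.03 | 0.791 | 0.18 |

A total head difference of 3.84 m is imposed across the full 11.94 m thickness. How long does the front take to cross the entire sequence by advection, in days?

With flow normal to the layers, continuity requires the same specific discharge q through every layer.
Σ(b_i/K_i) = 2.41/6.15 + 7.50/64.3 + 2.03/0.791 = 3.075 d.
q = Δh / Σ(b_i/K_i) = 3.84 / 3.075 = 1.249 m/day.
In each layer the seepage velocity is v_i = q/n_i, so the layer transit time is t_i = b_i·n_i / q:
  layer 1 (fine sand): t_1 = 2.41 × 0.18 / 1.249 = 0.3474 d
  layer 2 (karst limestone): t_2 = 7.50 × 0.07 / 1.249 = 0.4204 d
  layer 3 (silty sand): t_3 = 2.03 × 0.18 / 1.249 = 0.2926 d
Total t = Σ t_i = 1.060 days.

1.06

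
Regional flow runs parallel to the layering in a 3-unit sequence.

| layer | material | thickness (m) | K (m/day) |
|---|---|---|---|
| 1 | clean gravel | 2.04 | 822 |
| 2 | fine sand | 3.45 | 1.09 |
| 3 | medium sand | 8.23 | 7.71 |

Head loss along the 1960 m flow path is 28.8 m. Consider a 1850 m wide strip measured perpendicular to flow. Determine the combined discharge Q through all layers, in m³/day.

47400

Flow is parallel to layering, so each bed carries its own Darcy discharge and the transmissivities add.
Σ(K_i·b_i) = 822×2.04 + 1.09×3.45 + 7.71×8.23 = 1744 m²/day.
Hydraulic gradient i = Δh / L = 28.8 / 1960 = 0.01469.
Q = Σ(K_i·b_i) · W · i = 1744 × 1850 × 0.01469 = 47411 m³/day.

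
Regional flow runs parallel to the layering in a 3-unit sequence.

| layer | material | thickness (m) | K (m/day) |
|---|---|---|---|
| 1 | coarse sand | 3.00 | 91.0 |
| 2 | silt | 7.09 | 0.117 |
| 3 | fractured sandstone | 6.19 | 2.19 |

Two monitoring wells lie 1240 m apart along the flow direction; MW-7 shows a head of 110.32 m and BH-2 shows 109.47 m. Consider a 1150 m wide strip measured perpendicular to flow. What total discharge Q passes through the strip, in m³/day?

Flow is parallel to layering, so each bed carries its own Darcy discharge and the transmissivities add.
Σ(K_i·b_i) = 91.0×3.00 + 0.117×7.09 + 2.19×6.19 = 287.4 m²/day.
Hydraulic gradient i = (110.32 − 109.47) / 1240 = 0.85 / 1240 = 0.0006855.
Q = Σ(K_i·b_i) · W · i = 287.4 × 1150 × 0.0006855 = 226.5 m³/day.

227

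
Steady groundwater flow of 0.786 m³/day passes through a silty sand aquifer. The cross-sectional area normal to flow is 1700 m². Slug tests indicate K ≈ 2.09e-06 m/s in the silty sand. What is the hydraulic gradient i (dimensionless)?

Convert K: 2.09e-06 m/s × 86400 = 0.1806 m/day.
From Q = K·A·i, i = Q / (K·A) = 0.786 / (0.1806 × 1700) = 0.002560.

0.00256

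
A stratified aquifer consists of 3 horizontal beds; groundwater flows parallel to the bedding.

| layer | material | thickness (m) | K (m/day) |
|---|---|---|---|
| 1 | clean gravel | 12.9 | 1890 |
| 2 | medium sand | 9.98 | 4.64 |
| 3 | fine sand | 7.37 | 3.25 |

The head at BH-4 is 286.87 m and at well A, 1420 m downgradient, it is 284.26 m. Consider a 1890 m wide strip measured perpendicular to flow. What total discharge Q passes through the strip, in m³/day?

Flow is parallel to layering, so each bed carries its own Darcy discharge and the transmissivities add.
Σ(K_i·b_i) = 1890×12.9 + 4.64×9.98 + 3.25×7.37 = 24451 m²/day.
Hydraulic gradient i = (286.87 − 284.26) / 1420 = 2.61 / 1420 = 0.001838.
Q = Σ(K_i·b_i) · W · i = 24451 × 1890 × 0.001838 = 84941 m³/day.

84900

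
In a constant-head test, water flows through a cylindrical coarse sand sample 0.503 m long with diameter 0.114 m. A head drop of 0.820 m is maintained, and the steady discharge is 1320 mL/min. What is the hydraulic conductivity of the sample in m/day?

Cross-sectional area A = π·(d/2)² = π × (0.114/2)² = 0.01021 m².
Convert discharge: 1320 mL/min = 2.200e-05 m³/s.
Darcy's law rearranged: K = Q·L / (A·Δh) = 2.200e-05 × 0.503 / (0.01021 × 0.820) = 0.001322 m/s = 114.2 m/day.

114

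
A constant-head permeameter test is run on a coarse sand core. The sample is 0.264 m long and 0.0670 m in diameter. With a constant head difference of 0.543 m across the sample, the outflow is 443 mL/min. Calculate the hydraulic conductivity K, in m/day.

88.0

Cross-sectional area A = π·(d/2)² = π × (0.0670/2)² = 0.003526 m².
Convert discharge: 443 mL/min = 7.383e-06 m³/s.
Darcy's law rearranged: K = Q·L / (A·Δh) = 7.383e-06 × 0.264 / (0.003526 × 0.543) = 0.001018 m/s = 87.97 m/day.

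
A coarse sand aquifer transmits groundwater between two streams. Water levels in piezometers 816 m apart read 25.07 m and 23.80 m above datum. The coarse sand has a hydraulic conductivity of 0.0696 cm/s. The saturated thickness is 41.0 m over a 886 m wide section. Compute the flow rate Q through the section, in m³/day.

3400

Convert K: 0.0696 cm/s × 864 = 60.13 m/day.
Cross-sectional area A = 886 × 41.0 = 36326 m².
Hydraulic gradient i = (25.07 − 23.80) / 816 = 1.27 / 816 = 0.001556.
Darcy's law: Q = K · A · i = 60.13 × 36326 × 0.001556 = 3400 m³/day.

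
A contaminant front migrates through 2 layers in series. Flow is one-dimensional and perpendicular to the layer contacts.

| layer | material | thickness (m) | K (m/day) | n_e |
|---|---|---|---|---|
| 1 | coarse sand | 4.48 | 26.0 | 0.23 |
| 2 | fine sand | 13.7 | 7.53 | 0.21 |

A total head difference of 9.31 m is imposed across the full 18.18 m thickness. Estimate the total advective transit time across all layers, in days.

0.836

With flow normal to the layers, continuity requires the same specific discharge q through every layer.
Σ(b_i/K_i) = 4.48/26.0 + 13.7/7.53 = 1.992 d.
q = Δh / Σ(b_i/K_i) = 9.31 / 1.992 = 4.674 m/day.
In each layer the seepage velocity is v_i = q/n_i, so the layer transit time is t_i = b_i·n_i / q:
  layer 1 (coarse sand): t_1 = 4.48 × 0.23 / 4.674 = 0.2204 d
  layer 2 (fine sand): t_2 = 13.7 × 0.21 / 4.674 = 0.6155 d
Total t = Σ t_i = 0.8359 days.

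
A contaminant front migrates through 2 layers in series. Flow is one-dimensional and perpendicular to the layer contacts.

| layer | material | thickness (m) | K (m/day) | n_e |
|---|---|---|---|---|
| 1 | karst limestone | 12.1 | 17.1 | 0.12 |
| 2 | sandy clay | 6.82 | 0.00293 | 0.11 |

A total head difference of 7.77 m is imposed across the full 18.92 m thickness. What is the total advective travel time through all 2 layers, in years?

With flow normal to the layers, continuity requires the same specific discharge q through every layer.
Σ(b_i/K_i) = 12.1/17.1 + 6.82/0.00293 = 2328 d.
q = Δh / Σ(b_i/K_i) = 7.77 / 2328 = 0.003337 m/day.
In each layer the seepage velocity is v_i = q/n_i, so the layer transit time is t_i = b_i·n_i / q:
  layer 1 (karst limestone): t_1 = 12.1 × 0.12 / 0.003337 = 435.1 d
  layer 2 (sandy clay): t_2 = 6.82 × 0.11 / 0.003337 = 224.8 d
Total t = Σ t_i = 659.9 days = 1.807 years.

1.81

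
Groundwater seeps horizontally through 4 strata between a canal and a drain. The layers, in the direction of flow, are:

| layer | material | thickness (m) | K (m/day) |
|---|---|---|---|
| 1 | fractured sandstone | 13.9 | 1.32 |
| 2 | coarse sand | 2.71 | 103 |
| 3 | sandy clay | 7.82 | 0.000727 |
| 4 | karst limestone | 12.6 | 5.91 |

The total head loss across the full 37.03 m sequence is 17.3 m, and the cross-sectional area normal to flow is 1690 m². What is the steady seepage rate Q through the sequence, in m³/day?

Flow is perpendicular to layering, so the layers act in series and the equivalent K is the thickness-weighted harmonic mean.
Total thickness L = 13.9 + 2.71 + 7.82 + 12.6 = 37.03 m.
Σ(b_i/K_i) = 13.9/1.32 + 2.71/103 + 7.82/0.000727 + 12.6/5.91 = 10769 d.
K_eq = L / Σ(b_i/K_i) = 37.03 / 10769 = 0.003439 m/day.
Q = K_eq · A · (Δh/L) = 0.003439 × 1690 × (17.3/37.03) = 2.715 m³/day.

2.71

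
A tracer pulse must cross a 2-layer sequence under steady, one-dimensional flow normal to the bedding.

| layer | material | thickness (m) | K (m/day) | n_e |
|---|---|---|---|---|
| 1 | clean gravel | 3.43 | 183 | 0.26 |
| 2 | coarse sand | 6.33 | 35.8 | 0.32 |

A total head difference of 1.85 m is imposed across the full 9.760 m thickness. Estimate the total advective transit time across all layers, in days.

With flow normal to the layers, continuity requires the same specific discharge q through every layer.
Σ(b_i/K_i) = 3.43/183 + 6.33/35.8 = 0.1956 d.
q = Δh / Σ(b_i/K_i) = 1.85 / 0.1956 = 9.460 m/day.
In each layer the seepage velocity is v_i = q/n_i, so the layer transit time is t_i = b_i·n_i / q:
  layer 1 (clean gravel): t_1 = 3.43 × 0.26 / 9.460 = 0.09427 d
  layer 2 (coarse sand): t_2 = 6.33 × 0.32 / 9.460 = 0.2141 d
Total t = Σ t_i = 0.3084 days.

0.308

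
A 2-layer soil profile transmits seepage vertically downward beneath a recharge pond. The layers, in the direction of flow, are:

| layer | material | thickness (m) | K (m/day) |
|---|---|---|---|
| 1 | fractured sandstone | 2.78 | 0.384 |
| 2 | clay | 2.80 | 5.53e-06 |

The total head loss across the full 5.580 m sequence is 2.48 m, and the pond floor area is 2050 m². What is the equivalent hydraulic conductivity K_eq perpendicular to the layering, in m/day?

Flow is perpendicular to layering, so the layers act in series and the equivalent K is the thickness-weighted harmonic mean.
Total thickness L = 2.78 + 2.80 = 5.580 m.
Σ(b_i/K_i) = 2.78/0.384 + 2.80/5.53e-06 = 5.063e+05 d.
K_eq = L / Σ(b_i/K_i) = 5.580 / 5.063e+05 = 1.102e-05 m/day.

1.10e-05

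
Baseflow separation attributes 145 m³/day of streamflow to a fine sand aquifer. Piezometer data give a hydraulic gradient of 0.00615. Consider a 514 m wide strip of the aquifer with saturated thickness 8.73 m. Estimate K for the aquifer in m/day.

5.25

Cross-sectional area A = 514 × 8.73 = 4487 m².
Hydraulic gradient i = 0.00615.
From Q = K·A·i, K = Q / (A·i) = 145 / (4487 × 0.006150) = 5.254 m/day.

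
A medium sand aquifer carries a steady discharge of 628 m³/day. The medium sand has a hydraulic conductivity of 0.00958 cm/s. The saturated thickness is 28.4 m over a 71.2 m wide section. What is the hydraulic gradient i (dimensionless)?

0.0375

Convert K: 0.00958 cm/s × 864 = 8.277 m/day.
Cross-sectional area A = 71.2 × 28.4 = 2022 m².
From Q = K·A·i, i = Q / (K·A) = 628 / (8.277 × 2022) = 0.03752.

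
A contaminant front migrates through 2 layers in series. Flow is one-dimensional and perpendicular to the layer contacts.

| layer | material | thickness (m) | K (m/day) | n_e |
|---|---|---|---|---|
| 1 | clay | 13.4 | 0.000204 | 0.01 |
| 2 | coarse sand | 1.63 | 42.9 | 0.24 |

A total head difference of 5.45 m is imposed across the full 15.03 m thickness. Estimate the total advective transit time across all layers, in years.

With flow normal to the layers, continuity requires the same specific discharge q through every layer.
Σ(b_i/K_i) = 13.4/0.000204 + 1.63/42.9 = 65686 d.
q = Δh / Σ(b_i/K_i) = 5.45 / 65686 = 8.297e-05 m/day.
In each layer the seepage velocity is v_i = q/n_i, so the layer transit time is t_i = b_i·n_i / q:
  layer 1 (clay): t_1 = 13.4 × 0.01 / 8.297e-05 = 1615 d
  layer 2 (coarse sand): t_2 = 1.63 × 0.24 / 8.297e-05 = 4715 d
Total t = Σ t_i = 6330 days = 17.33 years.

17.3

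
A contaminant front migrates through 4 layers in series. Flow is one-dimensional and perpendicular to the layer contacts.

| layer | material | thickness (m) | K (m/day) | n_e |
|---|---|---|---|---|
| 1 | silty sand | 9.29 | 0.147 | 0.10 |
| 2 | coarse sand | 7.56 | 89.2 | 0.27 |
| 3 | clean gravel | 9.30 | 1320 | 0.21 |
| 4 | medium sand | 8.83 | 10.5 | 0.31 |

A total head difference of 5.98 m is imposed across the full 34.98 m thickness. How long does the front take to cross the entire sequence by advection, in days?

With flow normal to the layers, continuity requires the same specific discharge q through every layer.
Σ(b_i/K_i) = 9.29/0.147 + 7.56/89.2 + 9.30/1320 + 8.83/10.5 = 64.13 d.
q = Δh / Σ(b_i/K_i) = 5.98 / 64.13 = 0.09325 m/day.
In each layer the seepage velocity is v_i = q/n_i, so the layer transit time is t_i = b_i·n_i / q:
  layer 1 (silty sand): t_1 = 9.29 × 0.10 / 0.09325 = 9.963 d
  layer 2 (coarse sand): t_2 = 7.56 × 0.27 / 0.09325 = 21.89 d
  layer 3 (clean gravel): t_3 = 9.30 × 0.21 / 0.09325 = 20.94 d
  layer 4 (medium sand): t_4 = 8.83 × 0.31 / 0.09325 = 29.36 d
Total t = Σ t_i = 82.15 days.

82.2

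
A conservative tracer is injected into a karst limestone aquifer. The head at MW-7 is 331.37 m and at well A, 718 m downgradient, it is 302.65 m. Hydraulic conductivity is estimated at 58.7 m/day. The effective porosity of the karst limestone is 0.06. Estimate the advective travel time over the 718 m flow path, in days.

18.3

Hydraulic gradient i = (331.37 − 302.65) / 718 = 28.72 / 718 = 0.04000.
Darcy flux q = K · i = 58.70 × 0.04000 = 2.348 m/day.
Seepage velocity v = q / n_e = 2.348 / 0.06 = 39.13 m/day.
Travel time t = L / v = 718 / 39.13 = 18.35 days.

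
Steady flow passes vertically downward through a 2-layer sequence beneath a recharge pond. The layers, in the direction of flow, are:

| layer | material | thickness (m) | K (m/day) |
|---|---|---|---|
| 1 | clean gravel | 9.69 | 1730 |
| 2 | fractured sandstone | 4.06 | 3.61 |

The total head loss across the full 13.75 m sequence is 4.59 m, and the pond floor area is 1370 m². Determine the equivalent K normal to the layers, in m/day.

12.2

Flow is perpendicular to layering, so the layers act in series and the equivalent K is the thickness-weighted harmonic mean.
Total thickness L = 9.69 + 4.06 = 13.75 m.
Σ(b_i/K_i) = 9.69/1730 + 4.06/3.61 = 1.130 d.
K_eq = L / Σ(b_i/K_i) = 13.75 / 1.130 = 12.17 m/day.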